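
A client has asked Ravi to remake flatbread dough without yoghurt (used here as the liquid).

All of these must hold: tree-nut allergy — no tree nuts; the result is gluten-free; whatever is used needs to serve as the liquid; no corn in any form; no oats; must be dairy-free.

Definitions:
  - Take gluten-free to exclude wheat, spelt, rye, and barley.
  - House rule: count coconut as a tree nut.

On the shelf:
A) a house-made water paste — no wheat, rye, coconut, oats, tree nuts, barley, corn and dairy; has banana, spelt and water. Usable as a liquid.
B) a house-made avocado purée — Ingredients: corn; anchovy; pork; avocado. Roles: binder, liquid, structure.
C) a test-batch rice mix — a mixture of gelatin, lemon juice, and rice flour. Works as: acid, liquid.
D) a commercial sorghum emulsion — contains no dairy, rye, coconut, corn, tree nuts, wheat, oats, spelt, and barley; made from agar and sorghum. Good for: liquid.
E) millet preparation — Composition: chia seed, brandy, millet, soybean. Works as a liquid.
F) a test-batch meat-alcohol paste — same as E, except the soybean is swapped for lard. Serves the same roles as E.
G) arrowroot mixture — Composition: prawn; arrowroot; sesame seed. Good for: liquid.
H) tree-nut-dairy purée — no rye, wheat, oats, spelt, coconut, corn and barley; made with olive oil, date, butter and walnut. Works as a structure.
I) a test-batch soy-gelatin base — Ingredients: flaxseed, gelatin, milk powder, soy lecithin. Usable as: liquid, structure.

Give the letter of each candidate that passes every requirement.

A: has spelt, so not gluten-free — no
B: has corn, so not corn-free — reject
C: works as a liquid, no dairy, no corn — valid
D: no oats, no dairy — OK
E: brandy and soybean etc. — none of it excluded — valid
F: works as a liquid, no oats, tree-nut-free — valid
G: only sesame seed, prawn, and arrowroot; none excluded — valid
H: not usable as a liquid; has walnut, so not tree-nut-free (and 1 more) — out
I: has milk powder, so not dairy-free — out

C, D, E, F, G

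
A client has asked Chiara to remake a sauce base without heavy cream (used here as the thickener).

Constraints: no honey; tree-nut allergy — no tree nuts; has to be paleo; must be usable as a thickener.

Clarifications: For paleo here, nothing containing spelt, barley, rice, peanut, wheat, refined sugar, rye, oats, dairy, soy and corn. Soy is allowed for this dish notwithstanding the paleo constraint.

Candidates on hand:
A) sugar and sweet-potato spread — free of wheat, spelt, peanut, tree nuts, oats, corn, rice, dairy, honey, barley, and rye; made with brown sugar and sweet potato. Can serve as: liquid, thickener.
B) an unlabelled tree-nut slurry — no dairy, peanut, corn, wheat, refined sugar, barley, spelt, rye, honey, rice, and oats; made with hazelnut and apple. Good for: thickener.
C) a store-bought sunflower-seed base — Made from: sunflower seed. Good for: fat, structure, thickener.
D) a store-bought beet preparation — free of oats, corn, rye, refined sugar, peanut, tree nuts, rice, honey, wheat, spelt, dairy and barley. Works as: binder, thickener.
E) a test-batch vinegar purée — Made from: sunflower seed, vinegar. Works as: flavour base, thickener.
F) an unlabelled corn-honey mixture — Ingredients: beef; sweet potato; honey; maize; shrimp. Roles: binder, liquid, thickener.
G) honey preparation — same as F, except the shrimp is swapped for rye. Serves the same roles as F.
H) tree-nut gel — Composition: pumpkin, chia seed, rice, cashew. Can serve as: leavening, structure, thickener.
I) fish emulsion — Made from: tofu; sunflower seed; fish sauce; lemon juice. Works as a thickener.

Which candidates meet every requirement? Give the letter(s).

A: has brown sugar, so not paleo — no
B: has hazelnut, so not tree-nut-free — no
C: paleo, no honey — valid
D: no honey, paleo — OK
E: no honey, no tree nuts — valid
F: has maize, so not paleo; has honey, so not honey-free — no
G: has maize, so not paleo; has honey, so not honey-free — out
H: has rice, so not paleo; has cashew, so not tree-nut-free — reject
I: soy is permitted under the paleo carve-out; nothing else excluded — keep

C, D, E, I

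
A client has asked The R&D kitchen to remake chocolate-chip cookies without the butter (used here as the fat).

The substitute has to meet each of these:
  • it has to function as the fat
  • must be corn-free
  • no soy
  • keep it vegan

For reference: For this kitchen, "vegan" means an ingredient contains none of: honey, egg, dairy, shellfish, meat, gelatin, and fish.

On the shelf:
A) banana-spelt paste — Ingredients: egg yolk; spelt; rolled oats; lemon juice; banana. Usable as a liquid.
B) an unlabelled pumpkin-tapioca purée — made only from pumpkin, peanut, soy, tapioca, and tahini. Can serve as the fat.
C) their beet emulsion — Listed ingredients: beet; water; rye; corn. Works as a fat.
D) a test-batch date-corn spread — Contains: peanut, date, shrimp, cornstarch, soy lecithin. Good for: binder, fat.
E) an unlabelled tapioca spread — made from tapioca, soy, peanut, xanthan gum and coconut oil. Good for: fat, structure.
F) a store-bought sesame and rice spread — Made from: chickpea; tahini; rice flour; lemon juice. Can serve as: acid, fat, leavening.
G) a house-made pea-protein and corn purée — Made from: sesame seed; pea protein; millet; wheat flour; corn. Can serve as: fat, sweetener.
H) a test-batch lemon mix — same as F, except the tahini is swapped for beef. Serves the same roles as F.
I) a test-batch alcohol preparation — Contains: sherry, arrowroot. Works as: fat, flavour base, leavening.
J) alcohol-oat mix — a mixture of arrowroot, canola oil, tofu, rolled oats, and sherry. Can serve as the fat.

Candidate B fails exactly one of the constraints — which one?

soy-free

usable as a fat: satisfied
vegan: satisfied
soy-free: has soy — fails
corn-free: satisfied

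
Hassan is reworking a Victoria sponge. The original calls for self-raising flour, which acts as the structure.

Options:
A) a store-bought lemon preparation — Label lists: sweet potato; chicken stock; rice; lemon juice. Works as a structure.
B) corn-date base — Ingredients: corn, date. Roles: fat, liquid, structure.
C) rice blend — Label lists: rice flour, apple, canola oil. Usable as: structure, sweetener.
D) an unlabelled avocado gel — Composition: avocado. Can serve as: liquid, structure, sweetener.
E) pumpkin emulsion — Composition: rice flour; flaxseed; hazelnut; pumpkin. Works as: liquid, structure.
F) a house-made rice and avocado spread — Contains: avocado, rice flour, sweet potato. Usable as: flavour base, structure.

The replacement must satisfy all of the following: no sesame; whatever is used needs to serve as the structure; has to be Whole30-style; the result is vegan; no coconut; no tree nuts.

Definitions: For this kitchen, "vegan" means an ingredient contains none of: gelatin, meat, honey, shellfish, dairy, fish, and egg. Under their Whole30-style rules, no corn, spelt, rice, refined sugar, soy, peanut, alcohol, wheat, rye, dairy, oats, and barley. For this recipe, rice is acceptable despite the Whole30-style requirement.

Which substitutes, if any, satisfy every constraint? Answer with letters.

A: has chicken stock, so not vegan — reject
B: has corn, so not Whole30-style — reject
C: rice is permitted under the Whole30-style carve-out; nothing else excluded — OK
D: no sesame, no tree nuts — OK
E: has hazelnut, so not tree-nut-free — no
F: rice is permitted under the Whole30-style carve-out; nothing else excluded — OK

C, D, F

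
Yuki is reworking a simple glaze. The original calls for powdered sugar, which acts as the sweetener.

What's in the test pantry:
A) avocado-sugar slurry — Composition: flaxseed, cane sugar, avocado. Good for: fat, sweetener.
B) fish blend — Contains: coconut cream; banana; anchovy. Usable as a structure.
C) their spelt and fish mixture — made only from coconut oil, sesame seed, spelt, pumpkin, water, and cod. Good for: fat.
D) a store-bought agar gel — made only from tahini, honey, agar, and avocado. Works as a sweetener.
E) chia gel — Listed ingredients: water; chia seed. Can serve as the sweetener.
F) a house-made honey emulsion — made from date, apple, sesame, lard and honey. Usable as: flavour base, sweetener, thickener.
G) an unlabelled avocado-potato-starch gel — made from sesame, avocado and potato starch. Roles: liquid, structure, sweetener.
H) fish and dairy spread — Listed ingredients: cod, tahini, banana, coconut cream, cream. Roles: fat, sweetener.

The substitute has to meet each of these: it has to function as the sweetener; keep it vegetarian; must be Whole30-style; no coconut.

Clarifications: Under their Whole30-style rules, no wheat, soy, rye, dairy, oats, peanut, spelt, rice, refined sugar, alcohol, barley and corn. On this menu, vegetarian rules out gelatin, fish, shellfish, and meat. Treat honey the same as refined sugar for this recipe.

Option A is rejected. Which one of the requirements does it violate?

Whole30-style

usable as a sweetener: satisfied
Whole30-style: has cane sugar — fails
vegetarian: satisfied
coconut-free: satisfied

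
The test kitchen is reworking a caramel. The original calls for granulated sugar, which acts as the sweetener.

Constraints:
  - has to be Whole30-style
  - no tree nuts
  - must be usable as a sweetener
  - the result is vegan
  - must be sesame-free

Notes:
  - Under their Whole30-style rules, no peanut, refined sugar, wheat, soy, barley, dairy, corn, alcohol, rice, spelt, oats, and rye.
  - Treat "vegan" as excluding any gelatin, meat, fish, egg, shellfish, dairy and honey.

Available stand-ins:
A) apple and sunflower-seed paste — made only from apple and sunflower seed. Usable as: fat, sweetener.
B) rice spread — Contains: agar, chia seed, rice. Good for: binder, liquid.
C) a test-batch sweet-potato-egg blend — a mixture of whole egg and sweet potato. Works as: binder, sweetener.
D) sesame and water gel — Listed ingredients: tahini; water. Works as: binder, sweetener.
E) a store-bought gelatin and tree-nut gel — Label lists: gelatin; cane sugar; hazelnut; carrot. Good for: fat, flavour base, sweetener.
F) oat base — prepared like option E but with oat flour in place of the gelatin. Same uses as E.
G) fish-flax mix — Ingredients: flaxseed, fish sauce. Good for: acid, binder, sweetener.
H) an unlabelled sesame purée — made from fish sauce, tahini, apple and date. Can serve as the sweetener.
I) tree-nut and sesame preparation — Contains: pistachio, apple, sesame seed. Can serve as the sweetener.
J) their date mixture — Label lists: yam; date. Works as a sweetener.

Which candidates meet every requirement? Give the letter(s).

A: only sunflower seed and apple; none excluded — valid
B: not usable as a sweetener; has rice, so not Whole30-style — reject
C: has whole egg, so not vegan — reject
D: has tahini, so not sesame-free — no
E: has cane sugar, so not Whole30-style; has gelatin, so not vegan (and 1 more) — reject
F: has oat flour, so not Whole30-style; has hazelnut, so not tree-nut-free — reject
G: has fish sauce, so not vegan — no
H: has fish sauce, so not vegan; has tahini, so not sesame-free — no
I: has sesame seed, so not sesame-free; has pistachio, so not tree-nut-free — out
J: every rule checks out — keep

A, J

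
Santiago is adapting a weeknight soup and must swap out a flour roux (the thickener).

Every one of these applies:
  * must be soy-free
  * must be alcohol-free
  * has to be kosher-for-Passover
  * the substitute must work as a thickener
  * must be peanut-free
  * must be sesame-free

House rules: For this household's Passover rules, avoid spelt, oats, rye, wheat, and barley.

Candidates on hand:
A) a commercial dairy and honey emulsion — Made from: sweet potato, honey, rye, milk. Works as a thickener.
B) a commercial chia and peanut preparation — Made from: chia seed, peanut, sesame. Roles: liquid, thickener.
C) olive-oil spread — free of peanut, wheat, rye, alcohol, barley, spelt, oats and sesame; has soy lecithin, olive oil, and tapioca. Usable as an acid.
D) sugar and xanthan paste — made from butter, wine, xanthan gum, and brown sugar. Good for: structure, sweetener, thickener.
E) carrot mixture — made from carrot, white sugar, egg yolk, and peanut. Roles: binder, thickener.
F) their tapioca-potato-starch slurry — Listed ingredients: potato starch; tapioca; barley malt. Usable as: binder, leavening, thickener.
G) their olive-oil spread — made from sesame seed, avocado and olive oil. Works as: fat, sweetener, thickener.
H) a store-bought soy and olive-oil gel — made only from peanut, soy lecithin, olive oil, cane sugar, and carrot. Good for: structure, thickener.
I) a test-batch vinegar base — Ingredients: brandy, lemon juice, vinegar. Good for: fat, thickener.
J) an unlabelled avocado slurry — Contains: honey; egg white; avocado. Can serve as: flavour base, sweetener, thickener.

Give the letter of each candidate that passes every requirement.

A: has rye, so not kosher-for-Passover — no
B: has sesame, so not sesame-free; has peanut, so not peanut-free — out
C: not usable as a thickener; has soy lecithin, so not soy-free — reject
D: has wine, so not alcohol-free — out
E: has peanut, so not peanut-free — out
F: has barley malt, so not kosher-for-Passover — reject
G: has sesame seed, so not sesame-free — out
H: has soy lecithin, so not soy-free; has peanut, so not peanut-free — reject
I: has brandy, so not alcohol-free — no
J: only egg white, honey and avocado; none excluded — OK

J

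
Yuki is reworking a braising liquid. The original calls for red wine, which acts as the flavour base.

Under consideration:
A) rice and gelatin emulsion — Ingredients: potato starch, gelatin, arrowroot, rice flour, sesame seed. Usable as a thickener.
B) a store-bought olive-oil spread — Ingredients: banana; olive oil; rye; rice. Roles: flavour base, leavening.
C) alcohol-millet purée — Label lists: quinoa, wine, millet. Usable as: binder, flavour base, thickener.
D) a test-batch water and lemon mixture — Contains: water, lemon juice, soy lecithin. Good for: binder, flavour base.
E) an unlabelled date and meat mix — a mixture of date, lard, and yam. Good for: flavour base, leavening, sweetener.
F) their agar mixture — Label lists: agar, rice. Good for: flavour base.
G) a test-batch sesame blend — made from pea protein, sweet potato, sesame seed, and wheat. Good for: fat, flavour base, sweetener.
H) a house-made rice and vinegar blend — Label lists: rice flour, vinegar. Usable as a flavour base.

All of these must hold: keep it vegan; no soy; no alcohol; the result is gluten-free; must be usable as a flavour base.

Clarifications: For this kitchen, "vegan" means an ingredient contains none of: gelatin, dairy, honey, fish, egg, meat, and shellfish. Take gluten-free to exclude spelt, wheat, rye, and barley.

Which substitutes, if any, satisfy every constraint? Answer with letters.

F, H

A: not usable as a flavour base; has gelatin, so not vegan — no
B: has rye, so not gluten-free — no
C: has wine, so not alcohol-free — reject
D: has soy lecithin, so not soy-free — reject
E: has lard, so not vegan — no
F: only rice and agar; none excluded — keep
G: has wheat, so not gluten-free — out
H: only rice flour and vinegar; none excluded — OK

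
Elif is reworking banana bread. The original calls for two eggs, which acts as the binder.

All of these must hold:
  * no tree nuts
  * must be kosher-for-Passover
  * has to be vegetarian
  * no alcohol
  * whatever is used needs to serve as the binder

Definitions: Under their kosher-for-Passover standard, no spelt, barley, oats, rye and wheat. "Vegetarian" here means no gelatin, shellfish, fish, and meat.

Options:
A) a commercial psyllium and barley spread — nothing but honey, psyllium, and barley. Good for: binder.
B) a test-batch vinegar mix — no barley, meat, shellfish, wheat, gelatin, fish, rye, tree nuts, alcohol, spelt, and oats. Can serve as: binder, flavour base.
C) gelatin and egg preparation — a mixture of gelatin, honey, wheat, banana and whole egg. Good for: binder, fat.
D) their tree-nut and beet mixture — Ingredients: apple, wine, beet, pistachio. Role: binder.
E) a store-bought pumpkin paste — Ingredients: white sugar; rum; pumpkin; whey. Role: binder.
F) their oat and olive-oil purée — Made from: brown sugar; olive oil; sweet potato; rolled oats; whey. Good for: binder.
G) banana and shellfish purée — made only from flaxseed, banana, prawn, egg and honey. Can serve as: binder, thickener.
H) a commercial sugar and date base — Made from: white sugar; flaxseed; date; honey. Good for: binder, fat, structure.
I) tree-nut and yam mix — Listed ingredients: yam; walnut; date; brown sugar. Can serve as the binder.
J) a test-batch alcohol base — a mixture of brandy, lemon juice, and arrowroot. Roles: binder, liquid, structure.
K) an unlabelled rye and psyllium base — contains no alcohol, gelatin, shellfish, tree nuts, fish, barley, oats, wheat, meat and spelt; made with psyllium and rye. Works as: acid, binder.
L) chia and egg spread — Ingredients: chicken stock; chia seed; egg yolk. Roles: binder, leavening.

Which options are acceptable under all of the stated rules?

B, H

A: has barley, so not kosher-for-Passover — no
B: no tree nuts, vegetarian — keep
C: has wheat, so not kosher-for-Passover; has gelatin, so not vegetarian — out
D: has pistachio, so not tree-nut-free; has wine, so not alcohol-free — out
E: has rum, so not alcohol-free — no
F: has rolled oats, so not kosher-for-Passover — no
G: has prawn, so not vegetarian — no
H: honey and white sugar etc. — none of it excluded — OK
I: has walnut, so not tree-nut-free — no
J: has brandy, so not alcohol-free — reject
K: has rye, so not kosher-for-Passover — no
L: has chicken stock, so not vegetarian — no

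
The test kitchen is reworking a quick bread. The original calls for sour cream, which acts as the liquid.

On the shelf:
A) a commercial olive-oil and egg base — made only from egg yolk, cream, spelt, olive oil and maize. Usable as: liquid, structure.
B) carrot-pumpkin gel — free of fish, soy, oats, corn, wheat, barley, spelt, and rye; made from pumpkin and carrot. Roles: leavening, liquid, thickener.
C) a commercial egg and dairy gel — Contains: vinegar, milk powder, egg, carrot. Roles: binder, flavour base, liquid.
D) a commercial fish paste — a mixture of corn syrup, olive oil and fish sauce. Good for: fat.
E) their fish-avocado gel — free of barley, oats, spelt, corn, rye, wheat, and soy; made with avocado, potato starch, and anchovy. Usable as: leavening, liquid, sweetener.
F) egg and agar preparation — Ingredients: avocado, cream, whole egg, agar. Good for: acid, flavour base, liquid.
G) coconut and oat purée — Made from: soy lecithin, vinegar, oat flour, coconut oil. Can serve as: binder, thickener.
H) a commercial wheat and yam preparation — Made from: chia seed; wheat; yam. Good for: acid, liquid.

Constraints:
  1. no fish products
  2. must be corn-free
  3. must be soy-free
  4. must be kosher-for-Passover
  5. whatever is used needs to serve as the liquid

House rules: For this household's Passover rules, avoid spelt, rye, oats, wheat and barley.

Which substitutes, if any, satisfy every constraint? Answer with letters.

A: has spelt, so not kosher-for-Passover; has maize, so not corn-free — no
B: nothing on the exclusion list — keep
C: every rule checks out — keep
D: not usable as a liquid; has corn syrup, so not corn-free (and 1 more) — reject
E: has anchovy, so not fish-free — reject
F: cream and whole egg etc. — none of it excluded — OK
G: not usable as a liquid; has oat flour, so not kosher-for-Passover (and 1 more) — no
H: has wheat, so not kosher-for-Passover — out

B, C, F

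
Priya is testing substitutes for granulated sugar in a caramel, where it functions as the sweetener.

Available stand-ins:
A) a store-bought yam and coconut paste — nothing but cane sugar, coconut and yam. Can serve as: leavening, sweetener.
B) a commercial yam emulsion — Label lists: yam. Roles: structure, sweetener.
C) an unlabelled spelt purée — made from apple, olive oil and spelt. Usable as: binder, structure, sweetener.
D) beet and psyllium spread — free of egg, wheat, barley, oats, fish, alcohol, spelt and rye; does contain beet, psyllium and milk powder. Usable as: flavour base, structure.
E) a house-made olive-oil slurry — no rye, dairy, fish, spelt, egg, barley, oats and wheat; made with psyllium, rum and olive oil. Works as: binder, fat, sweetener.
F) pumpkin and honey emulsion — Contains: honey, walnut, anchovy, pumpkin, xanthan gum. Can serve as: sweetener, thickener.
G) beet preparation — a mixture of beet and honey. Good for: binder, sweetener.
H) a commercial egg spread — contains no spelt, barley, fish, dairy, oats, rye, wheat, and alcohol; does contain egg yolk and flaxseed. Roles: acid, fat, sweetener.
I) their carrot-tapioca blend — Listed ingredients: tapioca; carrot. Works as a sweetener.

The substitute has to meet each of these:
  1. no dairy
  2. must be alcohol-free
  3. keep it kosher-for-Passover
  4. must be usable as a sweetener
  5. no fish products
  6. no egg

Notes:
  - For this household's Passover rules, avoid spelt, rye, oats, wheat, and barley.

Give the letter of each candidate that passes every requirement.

A, B, G, I

A: every rule checks out — valid
B: only yam; none excluded — valid
C: has spelt, so not kosher-for-Passover — reject
D: not usable as a sweetener; has milk powder, so not dairy-free — no
E: has rum, so not alcohol-free — reject
F: has anchovy, so not fish-free — out
G: works as a sweetener, no alcohol, no dairy — OK
H: has egg yolk, so not egg-free — reject
I: only tapioca and carrot; none excluded — keep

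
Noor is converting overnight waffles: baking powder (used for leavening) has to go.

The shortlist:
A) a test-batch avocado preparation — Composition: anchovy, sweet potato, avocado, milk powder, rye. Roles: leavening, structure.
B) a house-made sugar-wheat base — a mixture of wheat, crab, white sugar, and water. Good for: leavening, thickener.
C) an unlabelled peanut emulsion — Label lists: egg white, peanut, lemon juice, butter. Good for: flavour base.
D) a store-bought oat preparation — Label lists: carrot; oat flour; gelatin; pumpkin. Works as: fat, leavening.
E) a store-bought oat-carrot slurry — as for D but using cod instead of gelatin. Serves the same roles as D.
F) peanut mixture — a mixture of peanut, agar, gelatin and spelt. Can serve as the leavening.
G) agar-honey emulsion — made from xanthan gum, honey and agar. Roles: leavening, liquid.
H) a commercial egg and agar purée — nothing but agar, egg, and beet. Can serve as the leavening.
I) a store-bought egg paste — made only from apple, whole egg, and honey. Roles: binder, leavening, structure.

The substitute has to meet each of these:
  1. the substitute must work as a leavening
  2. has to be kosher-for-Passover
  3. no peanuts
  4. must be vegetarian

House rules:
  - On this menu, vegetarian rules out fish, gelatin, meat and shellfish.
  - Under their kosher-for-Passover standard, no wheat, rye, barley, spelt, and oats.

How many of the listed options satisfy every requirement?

3

A: has anchovy, so not vegetarian; has rye, so not kosher-for-Passover — out
B: has crab, so not vegetarian; has wheat, so not kosher-for-Passover — no
C: not usable as a leavening; has peanut, so not peanut-free — no
D: has gelatin, so not vegetarian; has oat flour, so not kosher-for-Passover — reject
E: has cod, so not vegetarian; has oat flour, so not kosher-for-Passover — no
F: has gelatin, so not vegetarian; has spelt, so not kosher-for-Passover (and 1 more) — reject
G: all constraints satisfied — keep
H: works as a leavening, vegetarian, kosher-for-Passover — OK
I: only whole egg, honey and apple; none excluded — keep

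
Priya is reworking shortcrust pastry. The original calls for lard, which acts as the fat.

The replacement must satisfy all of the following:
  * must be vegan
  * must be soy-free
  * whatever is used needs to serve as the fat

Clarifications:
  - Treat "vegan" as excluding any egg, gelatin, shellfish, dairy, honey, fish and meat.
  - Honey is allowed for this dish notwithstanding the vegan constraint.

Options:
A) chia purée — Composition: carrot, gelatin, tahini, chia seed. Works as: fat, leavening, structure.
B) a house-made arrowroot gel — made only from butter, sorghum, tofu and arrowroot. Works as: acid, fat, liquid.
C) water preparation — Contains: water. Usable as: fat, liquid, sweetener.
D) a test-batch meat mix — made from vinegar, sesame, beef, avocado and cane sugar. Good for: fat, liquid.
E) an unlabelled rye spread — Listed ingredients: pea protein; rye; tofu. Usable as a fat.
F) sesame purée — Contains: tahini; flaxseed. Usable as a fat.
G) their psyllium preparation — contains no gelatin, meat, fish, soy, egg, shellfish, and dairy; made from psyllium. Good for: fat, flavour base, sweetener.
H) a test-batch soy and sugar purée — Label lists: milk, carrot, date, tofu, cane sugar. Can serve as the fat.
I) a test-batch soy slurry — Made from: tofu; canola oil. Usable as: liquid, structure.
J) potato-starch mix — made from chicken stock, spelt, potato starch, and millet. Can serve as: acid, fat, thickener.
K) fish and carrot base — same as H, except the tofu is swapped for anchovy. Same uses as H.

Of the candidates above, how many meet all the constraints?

3

A: has gelatin, so not vegan — out
B: has butter, so not vegan; has tofu, so not soy-free — out
C: vegan, no soy — OK
D: has beef, so not vegan — no
E: has tofu, so not soy-free — out
F: only tahini and flaxseed; none excluded — OK
G: nothing on the exclusion list — OK
H: has milk, so not vegan; has tofu, so not soy-free — out
I: not usable as a fat; has tofu, so not soy-free — reject
J: has chicken stock, so not vegan — reject
K: has milk, so not vegan — out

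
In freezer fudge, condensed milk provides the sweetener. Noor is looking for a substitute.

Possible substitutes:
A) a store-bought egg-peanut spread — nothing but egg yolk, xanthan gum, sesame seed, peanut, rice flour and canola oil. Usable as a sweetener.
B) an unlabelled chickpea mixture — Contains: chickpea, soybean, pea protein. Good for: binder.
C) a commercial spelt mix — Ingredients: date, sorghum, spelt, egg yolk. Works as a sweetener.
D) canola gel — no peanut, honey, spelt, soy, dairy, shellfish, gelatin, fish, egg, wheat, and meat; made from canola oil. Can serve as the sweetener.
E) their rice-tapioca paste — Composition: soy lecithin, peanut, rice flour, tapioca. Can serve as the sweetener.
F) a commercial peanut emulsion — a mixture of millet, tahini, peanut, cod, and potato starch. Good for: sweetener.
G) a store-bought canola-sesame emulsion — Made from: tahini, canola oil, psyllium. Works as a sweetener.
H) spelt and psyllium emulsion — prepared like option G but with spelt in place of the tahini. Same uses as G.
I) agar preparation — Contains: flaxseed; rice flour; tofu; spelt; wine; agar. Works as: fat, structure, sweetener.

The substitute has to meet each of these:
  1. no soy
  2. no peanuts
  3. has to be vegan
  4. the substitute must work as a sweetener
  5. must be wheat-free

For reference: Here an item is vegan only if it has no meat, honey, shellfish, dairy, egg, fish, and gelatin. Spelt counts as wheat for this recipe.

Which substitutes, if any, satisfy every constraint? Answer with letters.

D, G

A: has egg yolk, so not vegan; has peanut, so not peanut-free — reject
B: not usable as a sweetener; has soybean, so not soy-free — no
C: has egg yolk, so not vegan; has spelt, so not wheat-free — out
D: no peanut, vegan — OK
E: has soy lecithin, so not soy-free; has peanut, so not peanut-free — no
F: has cod, so not vegan; has peanut, so not peanut-free — out
G: all constraints satisfied — keep
H: has spelt, so not wheat-free — out
I: has tofu, so not soy-free; has spelt, so not wheat-free — out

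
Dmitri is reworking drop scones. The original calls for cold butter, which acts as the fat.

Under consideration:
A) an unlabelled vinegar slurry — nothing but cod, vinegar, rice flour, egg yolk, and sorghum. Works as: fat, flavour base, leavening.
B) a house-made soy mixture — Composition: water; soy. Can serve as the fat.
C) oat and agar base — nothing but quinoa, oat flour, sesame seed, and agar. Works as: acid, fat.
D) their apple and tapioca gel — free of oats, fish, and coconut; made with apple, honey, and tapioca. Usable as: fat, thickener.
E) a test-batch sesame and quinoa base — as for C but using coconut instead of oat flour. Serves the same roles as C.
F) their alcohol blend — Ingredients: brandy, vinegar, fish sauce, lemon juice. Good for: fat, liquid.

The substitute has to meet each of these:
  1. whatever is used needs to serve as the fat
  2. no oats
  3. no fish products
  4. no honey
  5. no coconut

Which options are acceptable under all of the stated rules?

B

A: has cod, so not fish-free — no
B: nothing on the exclusion list — keep
C: has oat flour, so not oat-free — no
D: has honey, so not honey-free — no
E: has coconut, so not coconut-free — out
F: has fish sauce, so not fish-free — no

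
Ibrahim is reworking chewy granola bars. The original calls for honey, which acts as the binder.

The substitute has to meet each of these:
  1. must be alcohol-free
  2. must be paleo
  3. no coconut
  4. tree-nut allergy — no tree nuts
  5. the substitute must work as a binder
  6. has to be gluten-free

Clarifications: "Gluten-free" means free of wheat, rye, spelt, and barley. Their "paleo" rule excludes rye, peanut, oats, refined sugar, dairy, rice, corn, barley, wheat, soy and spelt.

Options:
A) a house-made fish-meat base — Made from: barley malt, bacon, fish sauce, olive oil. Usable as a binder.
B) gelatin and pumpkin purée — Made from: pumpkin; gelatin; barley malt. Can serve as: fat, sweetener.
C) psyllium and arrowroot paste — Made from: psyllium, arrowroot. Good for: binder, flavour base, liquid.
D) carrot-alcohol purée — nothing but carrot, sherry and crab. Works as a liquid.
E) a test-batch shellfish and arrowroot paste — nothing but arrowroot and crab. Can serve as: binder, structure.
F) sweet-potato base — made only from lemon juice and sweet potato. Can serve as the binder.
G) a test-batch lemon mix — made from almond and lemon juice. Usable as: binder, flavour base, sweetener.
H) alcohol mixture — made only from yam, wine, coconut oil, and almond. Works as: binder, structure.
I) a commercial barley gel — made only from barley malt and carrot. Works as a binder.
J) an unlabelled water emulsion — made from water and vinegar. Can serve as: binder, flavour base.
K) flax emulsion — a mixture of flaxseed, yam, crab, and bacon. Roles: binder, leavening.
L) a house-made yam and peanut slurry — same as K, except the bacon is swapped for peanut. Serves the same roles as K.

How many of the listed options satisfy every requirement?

5

A: has barley malt, so not gluten-free; has barley malt, so not paleo — no
B: not usable as a binder; has barley malt, so not gluten-free (and 1 more) — out
C: only arrowroot and psyllium; none excluded — OK
D: not usable as a binder; has sherry, so not alcohol-free — no
E: works as a binder, no alcohol, no coconut — keep
F: gluten-free, no coconut — OK
G: has almond, so not tree-nut-free — no
H: has wine, so not alcohol-free; has almond, so not tree-nut-free (and 1 more) — out
I: has barley malt, so not gluten-free; has barley malt, so not paleo — reject
J: no coconut, gluten-free — valid
K: bacon and crab etc. — none of it excluded — OK
L: has peanut, so not paleo — out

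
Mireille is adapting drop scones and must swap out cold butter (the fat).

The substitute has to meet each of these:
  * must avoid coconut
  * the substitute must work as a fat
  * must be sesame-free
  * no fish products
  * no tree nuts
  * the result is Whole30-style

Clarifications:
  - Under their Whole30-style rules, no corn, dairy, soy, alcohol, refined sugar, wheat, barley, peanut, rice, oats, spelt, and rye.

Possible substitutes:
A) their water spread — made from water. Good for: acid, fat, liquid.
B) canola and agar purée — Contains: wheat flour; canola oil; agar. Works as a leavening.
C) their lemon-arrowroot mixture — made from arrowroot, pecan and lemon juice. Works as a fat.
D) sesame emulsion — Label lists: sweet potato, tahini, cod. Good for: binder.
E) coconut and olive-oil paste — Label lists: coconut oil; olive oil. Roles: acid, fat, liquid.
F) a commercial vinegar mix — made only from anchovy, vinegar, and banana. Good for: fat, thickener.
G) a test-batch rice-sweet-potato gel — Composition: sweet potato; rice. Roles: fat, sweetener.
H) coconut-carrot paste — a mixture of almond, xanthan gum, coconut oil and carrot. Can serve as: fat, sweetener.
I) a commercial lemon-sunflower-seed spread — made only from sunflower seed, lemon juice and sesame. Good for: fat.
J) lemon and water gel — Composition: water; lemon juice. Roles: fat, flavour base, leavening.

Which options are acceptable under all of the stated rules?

A: every rule checks out — keep
B: not usable as a fat; has wheat flour, so not Whole30-style — no
C: has pecan, so not tree-nut-free — reject
D: not usable as a fat; has tahini, so not sesame-free (and 1 more) — out
E: has coconut oil, so not coconut-free — no
F: has anchovy, so not fish-free — no
G: has rice, so not Whole30-style — out
H: has almond, so not tree-nut-free; has coconut oil, so not coconut-free — no
I: has sesame, so not sesame-free — reject
J: only lemon juice and water; none excluded — OK

A, J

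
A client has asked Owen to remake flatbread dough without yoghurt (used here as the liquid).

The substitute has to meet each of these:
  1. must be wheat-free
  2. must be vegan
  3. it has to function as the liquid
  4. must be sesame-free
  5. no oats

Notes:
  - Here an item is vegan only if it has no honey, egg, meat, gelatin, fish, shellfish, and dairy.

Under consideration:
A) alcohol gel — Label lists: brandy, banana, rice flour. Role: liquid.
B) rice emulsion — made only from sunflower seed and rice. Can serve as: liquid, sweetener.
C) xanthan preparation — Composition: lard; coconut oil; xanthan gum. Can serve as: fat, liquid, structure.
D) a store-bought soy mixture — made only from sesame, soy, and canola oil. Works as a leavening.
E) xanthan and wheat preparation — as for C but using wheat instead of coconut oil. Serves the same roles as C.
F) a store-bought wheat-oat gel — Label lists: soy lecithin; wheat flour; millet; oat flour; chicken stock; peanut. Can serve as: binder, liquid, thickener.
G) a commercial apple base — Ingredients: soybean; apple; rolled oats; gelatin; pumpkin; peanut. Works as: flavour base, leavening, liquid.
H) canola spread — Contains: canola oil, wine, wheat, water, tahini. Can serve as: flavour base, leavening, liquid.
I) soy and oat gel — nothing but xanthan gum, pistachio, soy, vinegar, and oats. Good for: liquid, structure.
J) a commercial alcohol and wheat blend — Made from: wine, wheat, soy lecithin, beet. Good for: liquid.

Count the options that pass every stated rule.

A: only brandy, rice flour and banana; none excluded — OK
B: works as a liquid, no sesame, vegan — OK
C: has lard, so not vegan — reject
D: not usable as a liquid; has sesame, so not sesame-free — reject
E: has lard, so not vegan; has wheat, so not wheat-free — reject
F: has chicken stock, so not vegan; has oat flour, so not oat-free (and 1 more) — out
G: has gelatin, so not vegan; has rolled oats, so not oat-free — out
H: has tahini, so not sesame-free; has wheat, so not wheat-free — out
I: has oats, so not oat-free — no
J: has wheat, so not wheat-free — no

2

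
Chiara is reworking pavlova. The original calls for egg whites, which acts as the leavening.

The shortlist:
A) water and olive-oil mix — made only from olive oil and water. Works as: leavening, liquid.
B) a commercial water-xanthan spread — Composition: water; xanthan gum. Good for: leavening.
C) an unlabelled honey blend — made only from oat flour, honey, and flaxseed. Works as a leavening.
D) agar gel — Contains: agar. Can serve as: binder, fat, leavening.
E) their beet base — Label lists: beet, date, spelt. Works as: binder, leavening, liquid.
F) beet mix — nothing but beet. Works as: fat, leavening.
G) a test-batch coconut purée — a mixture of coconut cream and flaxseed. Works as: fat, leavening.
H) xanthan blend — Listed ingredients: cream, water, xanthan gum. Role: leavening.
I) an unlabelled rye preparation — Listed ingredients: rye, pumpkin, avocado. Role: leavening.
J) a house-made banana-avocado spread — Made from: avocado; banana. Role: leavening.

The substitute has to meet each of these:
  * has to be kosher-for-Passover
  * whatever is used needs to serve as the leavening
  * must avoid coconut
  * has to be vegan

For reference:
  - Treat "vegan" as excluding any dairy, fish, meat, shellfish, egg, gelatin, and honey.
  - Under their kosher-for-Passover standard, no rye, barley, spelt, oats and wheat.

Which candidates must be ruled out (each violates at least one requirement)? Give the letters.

A: only water and olive oil; none excluded — valid
B: all constraints satisfied — valid
C: has honey, so not vegan; has oat flour, so not kosher-for-Passover — reject
D: only agar; none excluded — valid
E: has spelt, so not kosher-for-Passover — reject
F: kosher-for-Passover, vegan — keep
G: has coconut cream, so not coconut-free — no
H: has cream, so not vegan — reject
I: has rye, so not kosher-for-Passover — reject
J: no coconut, kosher-for-Passover — valid

C, E, G, H, I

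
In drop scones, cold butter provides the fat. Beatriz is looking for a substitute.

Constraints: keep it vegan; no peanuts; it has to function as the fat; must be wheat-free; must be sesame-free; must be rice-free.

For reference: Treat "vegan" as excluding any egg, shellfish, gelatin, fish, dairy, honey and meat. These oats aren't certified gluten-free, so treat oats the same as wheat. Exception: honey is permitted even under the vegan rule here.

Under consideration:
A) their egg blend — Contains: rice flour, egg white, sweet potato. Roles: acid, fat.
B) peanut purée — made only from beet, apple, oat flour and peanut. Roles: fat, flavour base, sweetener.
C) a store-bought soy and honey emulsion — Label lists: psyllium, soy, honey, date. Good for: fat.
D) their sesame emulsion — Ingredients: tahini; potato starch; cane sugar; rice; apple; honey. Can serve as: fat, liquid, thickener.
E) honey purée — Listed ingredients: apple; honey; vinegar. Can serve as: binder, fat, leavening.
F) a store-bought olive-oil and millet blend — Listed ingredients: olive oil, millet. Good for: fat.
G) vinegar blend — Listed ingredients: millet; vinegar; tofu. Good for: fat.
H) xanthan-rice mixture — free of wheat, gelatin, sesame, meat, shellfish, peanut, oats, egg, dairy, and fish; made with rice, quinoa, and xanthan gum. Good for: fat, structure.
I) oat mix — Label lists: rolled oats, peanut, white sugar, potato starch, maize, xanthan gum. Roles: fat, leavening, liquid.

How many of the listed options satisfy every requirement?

A: has egg white, so not vegan; has rice flour, so not rice-free — no
B: has peanut, so not peanut-free; has oat flour, so not wheat-free — no
C: honey is permitted under the vegan carve-out; nothing else excluded — valid
D: has tahini, so not sesame-free; has rice, so not rice-free — reject
E: honey is permitted under the vegan carve-out; nothing else excluded — keep
F: no rice, no peanut — keep
G: only tofu, vinegar, and millet; none excluded — keep
H: has rice, so not rice-free — reject
I: has peanut, so not peanut-free; has rolled oats, so not wheat-free — reject

4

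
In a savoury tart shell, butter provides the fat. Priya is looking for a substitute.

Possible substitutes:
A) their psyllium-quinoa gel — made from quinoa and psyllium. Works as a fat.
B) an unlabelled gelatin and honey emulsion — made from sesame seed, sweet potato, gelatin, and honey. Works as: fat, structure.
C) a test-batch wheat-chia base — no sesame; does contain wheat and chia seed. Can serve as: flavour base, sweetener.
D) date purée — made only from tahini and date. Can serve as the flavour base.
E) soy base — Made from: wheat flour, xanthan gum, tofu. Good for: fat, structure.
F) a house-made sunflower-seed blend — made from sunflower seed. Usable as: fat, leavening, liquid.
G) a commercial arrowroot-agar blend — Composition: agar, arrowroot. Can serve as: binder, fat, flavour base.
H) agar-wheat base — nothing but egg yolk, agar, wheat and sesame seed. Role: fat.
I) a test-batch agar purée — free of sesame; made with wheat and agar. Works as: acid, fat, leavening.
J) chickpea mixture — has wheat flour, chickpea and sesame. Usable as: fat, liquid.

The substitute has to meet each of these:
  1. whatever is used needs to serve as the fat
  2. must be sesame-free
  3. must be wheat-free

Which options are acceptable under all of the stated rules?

A: works as a fat, no wheat, no sesame — keep
B: has sesame seed, so not sesame-free — no
C: not usable as a fat; has wheat, so not wheat-free — reject
D: not usable as a fat; has tahini, so not sesame-free — out
E: has wheat flour, so not wheat-free — reject
F: only sunflower seed; none excluded — valid
G: only arrowroot and agar; none excluded — OK
H: has sesame seed, so not sesame-free; has wheat, so not wheat-free — out
I: has wheat, so not wheat-free — out
J: has sesame, so not sesame-free; has wheat flour, so not wheat-free — reject

A, F, G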